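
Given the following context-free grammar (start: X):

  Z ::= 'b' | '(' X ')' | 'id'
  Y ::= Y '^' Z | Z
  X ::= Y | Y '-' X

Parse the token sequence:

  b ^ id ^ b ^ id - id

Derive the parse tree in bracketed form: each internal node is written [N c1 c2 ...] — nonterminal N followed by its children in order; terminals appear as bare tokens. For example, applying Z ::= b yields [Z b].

[X [Y [Y [Y [Y [Z b]] ^ [Z id]] ^ [Z b]] ^ [Z id]] - [X [Y [Z id]]]]

X
Y - X
Y ^ Z - X
Y ^ Z ^ Z - X
Y ^ Z ^ Z ^ Z - X
Z ^ Z ^ Z ^ Z - X
b ^ Z ^ Z ^ Z - X
b ^ id ^ Z ^ Z - X
b ^ id ^ b ^ Z - X
b ^ id ^ b ^ id - X
b ^ id ^ b ^ id - Y
b ^ id ^ b ^ id - Z
b ^ id ^ b ^ id - id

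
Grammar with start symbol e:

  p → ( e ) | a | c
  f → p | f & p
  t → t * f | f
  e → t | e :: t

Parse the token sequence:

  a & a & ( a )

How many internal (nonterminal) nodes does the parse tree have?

12

[e [t [f [f [f [p a]] & [p a]] & [p ( [e [t [f [p a]]]] )]]]]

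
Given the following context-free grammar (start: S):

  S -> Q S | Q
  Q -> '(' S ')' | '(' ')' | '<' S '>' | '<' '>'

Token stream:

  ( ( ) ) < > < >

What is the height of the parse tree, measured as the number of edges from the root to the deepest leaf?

[S [Q ( [S [Q ( )]] )] [S [Q < >] [S [Q < >]]]]

4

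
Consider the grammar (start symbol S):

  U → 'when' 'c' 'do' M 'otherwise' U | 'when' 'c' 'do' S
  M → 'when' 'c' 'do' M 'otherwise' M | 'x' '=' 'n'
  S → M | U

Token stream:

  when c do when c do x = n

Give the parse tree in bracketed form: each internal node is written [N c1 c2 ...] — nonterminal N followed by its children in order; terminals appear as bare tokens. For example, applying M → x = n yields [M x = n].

[S [U when c do [S [U when c do [S [M x = n]]]]]]

S
U
when c do S
when c do U
when c do when c do S
when c do when c do M
when c do when c do x = n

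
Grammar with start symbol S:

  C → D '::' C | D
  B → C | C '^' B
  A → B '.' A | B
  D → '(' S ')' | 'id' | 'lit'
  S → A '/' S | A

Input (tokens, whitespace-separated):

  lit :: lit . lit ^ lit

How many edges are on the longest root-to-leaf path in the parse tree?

[S [A [B [C [D lit] :: [C [D lit]]]] . [A [B [C [D lit]] ^ [B [C [D lit]]]]]]]

7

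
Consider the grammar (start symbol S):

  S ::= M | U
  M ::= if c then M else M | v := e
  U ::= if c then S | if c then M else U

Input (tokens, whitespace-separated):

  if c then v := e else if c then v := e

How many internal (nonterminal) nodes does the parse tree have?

6

[S [U if c then [M v := e] else [U if c then [S [M v := e]]]]]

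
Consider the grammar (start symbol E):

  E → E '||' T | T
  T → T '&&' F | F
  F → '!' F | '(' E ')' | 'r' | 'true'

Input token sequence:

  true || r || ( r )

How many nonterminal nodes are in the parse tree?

12

[E [E [E [T [F true]]] || [T [F r]]] || [T [F ( [E [T [F r]]] )]]]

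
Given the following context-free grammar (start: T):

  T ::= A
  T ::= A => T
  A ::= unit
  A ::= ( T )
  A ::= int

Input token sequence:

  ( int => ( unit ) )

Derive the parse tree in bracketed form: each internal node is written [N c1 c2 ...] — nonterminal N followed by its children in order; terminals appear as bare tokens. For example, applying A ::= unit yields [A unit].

[T [A ( [T [A int] => [T [A ( [T [A unit]] )]]] )]]

T
A
( T )
( A => T )
( int => T )
( int => A )
( int => ( T ) )
( int => ( A ) )
( int => ( unit ) )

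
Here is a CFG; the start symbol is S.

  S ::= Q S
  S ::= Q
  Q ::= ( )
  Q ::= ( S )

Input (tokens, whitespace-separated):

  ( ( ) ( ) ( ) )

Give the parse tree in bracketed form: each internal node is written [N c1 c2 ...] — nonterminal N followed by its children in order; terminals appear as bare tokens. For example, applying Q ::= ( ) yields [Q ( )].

[S [Q ( [S [Q ( )] [S [Q ( )] [S [Q ( )]]]] )]]

S
Q
( S )
( Q S )
( ( ) S )
( ( ) Q S )
( ( ) ( ) S )
( ( ) ( ) Q )
( ( ) ( ) ( ) )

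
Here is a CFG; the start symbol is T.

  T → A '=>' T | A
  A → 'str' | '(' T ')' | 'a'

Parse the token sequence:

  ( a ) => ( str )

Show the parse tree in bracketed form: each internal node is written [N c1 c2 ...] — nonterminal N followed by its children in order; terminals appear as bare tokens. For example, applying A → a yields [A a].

T
A => T
( T ) => T
( A ) => T
( a ) => T
( a ) => A
( a ) => ( T )
( a ) => ( A )
( a ) => ( str )

[T [A ( [T [A a]] )] => [T [A ( [T [A str]] )]]]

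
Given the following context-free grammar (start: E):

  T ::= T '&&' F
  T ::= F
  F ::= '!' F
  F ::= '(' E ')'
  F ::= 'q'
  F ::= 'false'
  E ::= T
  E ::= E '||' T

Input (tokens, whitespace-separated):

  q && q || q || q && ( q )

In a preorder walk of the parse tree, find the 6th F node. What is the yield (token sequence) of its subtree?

[E [E [E [T [T [F q]] && [F q]]] || [T [F q]]] || [T [T [F q]] && [F ( [E [T [F q]]] )]]]

q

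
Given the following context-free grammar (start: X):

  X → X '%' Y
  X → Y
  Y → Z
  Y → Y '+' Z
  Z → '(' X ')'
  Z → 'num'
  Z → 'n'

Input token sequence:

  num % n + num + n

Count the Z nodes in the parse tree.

4

[X [X [Y [Z num]]] % [Y [Y [Y [Z n]] + [Z num]] + [Z n]]]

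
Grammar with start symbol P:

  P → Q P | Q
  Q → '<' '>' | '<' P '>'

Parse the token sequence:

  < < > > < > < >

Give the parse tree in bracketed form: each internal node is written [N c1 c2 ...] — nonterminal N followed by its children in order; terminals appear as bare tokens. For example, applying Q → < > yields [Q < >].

P
Q P
< P > P
< Q > P
< < > > P
< < > > Q P
< < > > < > P
< < > > < > Q
< < > > < > < >

[P [Q < [P [Q < >]] >] [P [Q < >] [P [Q < >]]]]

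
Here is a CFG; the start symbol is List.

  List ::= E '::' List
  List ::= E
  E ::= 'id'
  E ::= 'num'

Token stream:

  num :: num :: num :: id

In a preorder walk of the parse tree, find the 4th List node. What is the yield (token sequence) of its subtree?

id

[List [E num] :: [List [E num] :: [List [E num] :: [List [E id]]]]]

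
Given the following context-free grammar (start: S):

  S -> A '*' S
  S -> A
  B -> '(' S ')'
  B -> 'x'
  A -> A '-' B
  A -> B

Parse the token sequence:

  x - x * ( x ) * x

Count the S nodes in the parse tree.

[S [A [A [B x]] - [B x]] * [S [A [B ( [S [A [B x]]] )]] * [S [A [B x]]]]]

4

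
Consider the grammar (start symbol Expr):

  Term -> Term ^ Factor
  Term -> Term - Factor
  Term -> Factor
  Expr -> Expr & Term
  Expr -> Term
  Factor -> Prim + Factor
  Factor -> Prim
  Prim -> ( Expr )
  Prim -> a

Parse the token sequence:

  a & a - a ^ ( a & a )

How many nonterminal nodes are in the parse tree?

22

[Expr [Expr [Term [Factor [Prim a]]]] & [Term [Term [Term [Factor [Prim a]]] - [Factor [Prim a]]] ^ [Factor [Prim ( [Expr [Expr [Term [Factor [Prim a]]]] & [Term [Factor [Prim a]]]] )]]]]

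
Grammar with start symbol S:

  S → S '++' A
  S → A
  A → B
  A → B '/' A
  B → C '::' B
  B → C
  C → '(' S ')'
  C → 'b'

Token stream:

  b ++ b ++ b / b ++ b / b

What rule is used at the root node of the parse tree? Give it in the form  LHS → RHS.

[S [S [S [S [A [B [C b]]]] ++ [A [B [C b]]]] ++ [A [B [C b]] / [A [B [C b]]]]] ++ [A [B [C b]] / [A [B [C b]]]]]

S → S '++' A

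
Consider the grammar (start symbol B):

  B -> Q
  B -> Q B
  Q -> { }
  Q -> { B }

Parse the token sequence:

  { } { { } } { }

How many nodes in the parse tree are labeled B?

[B [Q { }] [B [Q { [B [Q { }]] }] [B [Q { }]]]]

4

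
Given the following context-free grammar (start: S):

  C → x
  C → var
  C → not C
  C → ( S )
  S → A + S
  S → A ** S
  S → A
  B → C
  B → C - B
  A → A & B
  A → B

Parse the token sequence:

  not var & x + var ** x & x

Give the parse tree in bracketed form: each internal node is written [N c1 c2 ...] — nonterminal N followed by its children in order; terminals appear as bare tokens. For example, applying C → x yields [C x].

S
A + S
A & B + S
B & B + S
C & B + S
not C & B + S
not var & B + S
not var & C + S
not var & x + S
not var & x + A ** S
not var & x + B ** S
not var & x + C ** S
not var & x + var ** S
not var & x + var ** A
not var & x + var ** A & B
not var & x + var ** B & B
not var & x + var ** C & B
not var & x + var ** x & B
not var & x + var ** x & C
not var & x + var ** x & x

[S [A [A [B [C not [C var]]]] & [B [C x]]] + [S [A [B [C var]]] ** [S [A [A [B [C x]]] & [B [C x]]]]]]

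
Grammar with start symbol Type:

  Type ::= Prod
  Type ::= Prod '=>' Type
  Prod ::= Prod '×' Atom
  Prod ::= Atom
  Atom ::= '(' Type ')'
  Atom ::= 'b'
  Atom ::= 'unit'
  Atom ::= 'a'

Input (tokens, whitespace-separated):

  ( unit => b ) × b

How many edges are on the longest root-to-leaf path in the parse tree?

8

[Type [Prod [Prod [Atom ( [Type [Prod [Atom unit]] => [Type [Prod [Atom b]]]] )]] × [Atom b]]]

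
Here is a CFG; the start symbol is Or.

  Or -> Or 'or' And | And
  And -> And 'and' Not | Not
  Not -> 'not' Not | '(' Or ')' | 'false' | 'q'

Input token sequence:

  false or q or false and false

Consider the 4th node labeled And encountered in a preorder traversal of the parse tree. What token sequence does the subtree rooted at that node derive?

[Or [Or [Or [And [Not false]]] or [And [Not q]]] or [And [And [Not false]] and [Not false]]]

false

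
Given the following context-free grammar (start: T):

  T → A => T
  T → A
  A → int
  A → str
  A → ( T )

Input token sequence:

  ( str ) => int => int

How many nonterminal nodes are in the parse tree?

8

[T [A ( [T [A str]] )] => [T [A int] => [T [A int]]]]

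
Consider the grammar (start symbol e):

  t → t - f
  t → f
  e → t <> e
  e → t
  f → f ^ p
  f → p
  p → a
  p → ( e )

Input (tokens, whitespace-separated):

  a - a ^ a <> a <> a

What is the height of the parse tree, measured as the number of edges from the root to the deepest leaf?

6

[e [t [t [f [p a]]] - [f [f [p a]] ^ [p a]]] <> [e [t [f [p a]]] <> [e [t [f [p a]]]]]]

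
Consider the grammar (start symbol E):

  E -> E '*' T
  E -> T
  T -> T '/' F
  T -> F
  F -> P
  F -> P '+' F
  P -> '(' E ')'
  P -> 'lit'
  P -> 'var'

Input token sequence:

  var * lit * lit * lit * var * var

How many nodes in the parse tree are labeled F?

6

[E [E [E [E [E [E [T [F [P var]]]] * [T [F [P lit]]]] * [T [F [P lit]]]] * [T [F [P lit]]]] * [T [F [P var]]]] * [T [F [P var]]]]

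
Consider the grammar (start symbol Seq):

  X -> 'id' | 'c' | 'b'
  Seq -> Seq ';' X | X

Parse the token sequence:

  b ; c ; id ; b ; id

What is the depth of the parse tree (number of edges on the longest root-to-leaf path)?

[Seq [Seq [Seq [Seq [Seq [X b]] ; [X c]] ; [X id]] ; [X b]] ; [X id]]

6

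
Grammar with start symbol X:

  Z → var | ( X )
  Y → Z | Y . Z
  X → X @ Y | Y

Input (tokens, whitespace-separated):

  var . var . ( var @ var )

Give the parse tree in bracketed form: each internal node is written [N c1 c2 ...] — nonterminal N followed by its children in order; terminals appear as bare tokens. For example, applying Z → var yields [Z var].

X
Y
Y . Z
Y . Z . Z
Z . Z . Z
var . Z . Z
var . var . Z
var . var . ( X )
var . var . ( X @ Y )
var . var . ( Y @ Y )
var . var . ( Z @ Y )
var . var . ( var @ Y )
var . var . ( var @ Z )
var . var . ( var @ var )

[X [Y [Y [Y [Z var]] . [Z var]] . [Z ( [X [X [Y [Z var]]] @ [Y [Z var]]] )]]]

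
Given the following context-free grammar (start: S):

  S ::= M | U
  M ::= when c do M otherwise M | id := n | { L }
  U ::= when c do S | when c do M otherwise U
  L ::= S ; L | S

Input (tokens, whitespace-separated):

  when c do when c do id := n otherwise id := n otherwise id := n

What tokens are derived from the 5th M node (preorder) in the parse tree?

[S [M when c do [M when c do [M id := n] otherwise [M id := n]] otherwise [M id := n]]]

id := n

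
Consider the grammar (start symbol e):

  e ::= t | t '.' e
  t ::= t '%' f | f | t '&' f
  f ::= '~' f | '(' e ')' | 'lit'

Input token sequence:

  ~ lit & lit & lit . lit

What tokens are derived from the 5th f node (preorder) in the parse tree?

lit

[e [t [t [t [f ~ [f lit]]] & [f lit]] & [f lit]] . [e [t [f lit]]]]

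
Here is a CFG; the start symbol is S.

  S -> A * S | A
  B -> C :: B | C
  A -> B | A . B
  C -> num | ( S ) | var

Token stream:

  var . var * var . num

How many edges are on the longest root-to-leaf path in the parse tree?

6

[S [A [A [B [C var]]] . [B [C var]]] * [S [A [A [B [C var]]] . [B [C num]]]]]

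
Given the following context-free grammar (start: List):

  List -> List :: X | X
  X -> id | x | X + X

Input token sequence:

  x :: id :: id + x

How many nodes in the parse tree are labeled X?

[List [List [List [X x]] :: [X id]] :: [X [X id] + [X x]]]

5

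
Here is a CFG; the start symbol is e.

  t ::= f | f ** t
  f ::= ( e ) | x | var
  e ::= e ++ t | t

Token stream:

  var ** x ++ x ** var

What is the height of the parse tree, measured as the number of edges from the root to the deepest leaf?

[e [e [t [f var] ** [t [f x]]]] ++ [t [f x] ** [t [f var]]]]

5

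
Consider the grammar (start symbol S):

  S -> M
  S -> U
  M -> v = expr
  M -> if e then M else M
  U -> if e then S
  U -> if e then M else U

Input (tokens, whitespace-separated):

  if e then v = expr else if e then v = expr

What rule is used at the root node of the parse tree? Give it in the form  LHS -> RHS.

[S [U if e then [M v = expr] else [U if e then [S [M v = expr]]]]]

S -> U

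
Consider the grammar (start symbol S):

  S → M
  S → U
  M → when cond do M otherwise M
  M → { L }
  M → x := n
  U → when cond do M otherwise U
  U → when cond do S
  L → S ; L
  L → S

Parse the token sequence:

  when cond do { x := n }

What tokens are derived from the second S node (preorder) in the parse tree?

[S [U when cond do [S [M { [L [S [M x := n]]] }]]]]

{ x := n }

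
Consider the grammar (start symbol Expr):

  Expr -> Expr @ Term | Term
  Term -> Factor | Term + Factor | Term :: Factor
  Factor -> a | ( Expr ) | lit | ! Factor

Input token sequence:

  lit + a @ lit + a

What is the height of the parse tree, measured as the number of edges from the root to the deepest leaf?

[Expr [Expr [Term [Term [Factor lit]] + [Factor a]]] @ [Term [Term [Factor lit]] + [Factor a]]]

5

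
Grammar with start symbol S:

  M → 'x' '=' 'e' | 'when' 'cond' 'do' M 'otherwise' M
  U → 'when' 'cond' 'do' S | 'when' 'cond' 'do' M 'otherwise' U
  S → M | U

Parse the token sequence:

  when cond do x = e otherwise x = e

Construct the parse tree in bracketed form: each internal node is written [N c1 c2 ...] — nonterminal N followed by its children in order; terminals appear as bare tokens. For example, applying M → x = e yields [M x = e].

[S [M when cond do [M x = e] otherwise [M x = e]]]

S
M
when cond do M otherwise M
when cond do x = e otherwise M
when cond do x = e otherwise x = e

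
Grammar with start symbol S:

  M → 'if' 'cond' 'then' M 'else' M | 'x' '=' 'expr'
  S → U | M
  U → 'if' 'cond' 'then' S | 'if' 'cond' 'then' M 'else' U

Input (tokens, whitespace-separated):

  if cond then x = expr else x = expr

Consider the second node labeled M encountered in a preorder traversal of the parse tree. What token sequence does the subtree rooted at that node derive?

[S [M if cond then [M x = expr] else [M x = expr]]]

x = expr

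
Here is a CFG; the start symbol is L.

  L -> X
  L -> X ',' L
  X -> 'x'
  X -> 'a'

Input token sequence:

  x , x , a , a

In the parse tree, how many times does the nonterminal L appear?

[L [X x] , [L [X x] , [L [X a] , [L [X a]]]]]

4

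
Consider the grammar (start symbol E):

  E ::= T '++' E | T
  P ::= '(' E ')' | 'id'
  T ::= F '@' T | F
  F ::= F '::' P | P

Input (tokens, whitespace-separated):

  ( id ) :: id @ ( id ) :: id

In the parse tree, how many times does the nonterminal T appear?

[E [T [F [F [P ( [E [T [F [P id]]]] )]] :: [P id]] @ [T [F [F [P ( [E [T [F [P id]]]] )]] :: [P id]]]]]

4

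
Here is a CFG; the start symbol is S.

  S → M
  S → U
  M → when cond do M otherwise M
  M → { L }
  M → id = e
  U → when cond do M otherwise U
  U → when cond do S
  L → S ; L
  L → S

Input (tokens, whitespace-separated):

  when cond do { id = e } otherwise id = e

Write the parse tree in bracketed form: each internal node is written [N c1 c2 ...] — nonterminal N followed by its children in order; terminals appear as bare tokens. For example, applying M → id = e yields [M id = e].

S
M
when cond do M otherwise M
when cond do { L } otherwise M
when cond do { S } otherwise M
when cond do { M } otherwise M
when cond do { id = e } otherwise M
when cond do { id = e } otherwise id = e

[S [M when cond do [M { [L [S [M id = e]]] }] otherwise [M id = e]]]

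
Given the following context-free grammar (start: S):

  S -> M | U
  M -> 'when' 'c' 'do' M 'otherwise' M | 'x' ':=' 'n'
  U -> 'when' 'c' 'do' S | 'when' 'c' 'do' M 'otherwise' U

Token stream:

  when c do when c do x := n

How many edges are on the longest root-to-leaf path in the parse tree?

6

[S [U when c do [S [U when c do [S [M x := n]]]]]]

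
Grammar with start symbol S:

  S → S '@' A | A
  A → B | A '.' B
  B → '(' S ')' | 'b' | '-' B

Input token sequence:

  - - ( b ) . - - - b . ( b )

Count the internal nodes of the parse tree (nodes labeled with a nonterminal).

18

[S [A [A [A [B - [B - [B ( [S [A [B b]]] )]]]] . [B - [B - [B - [B b]]]]] . [B ( [S [A [B b]]] )]]]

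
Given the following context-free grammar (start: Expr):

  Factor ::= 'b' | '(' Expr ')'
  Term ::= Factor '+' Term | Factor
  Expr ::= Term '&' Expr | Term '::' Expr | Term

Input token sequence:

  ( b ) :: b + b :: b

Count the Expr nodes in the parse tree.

[Expr [Term [Factor ( [Expr [Term [Factor b]]] )]] :: [Expr [Term [Factor b] + [Term [Factor b]]] :: [Expr [Term [Factor b]]]]]

4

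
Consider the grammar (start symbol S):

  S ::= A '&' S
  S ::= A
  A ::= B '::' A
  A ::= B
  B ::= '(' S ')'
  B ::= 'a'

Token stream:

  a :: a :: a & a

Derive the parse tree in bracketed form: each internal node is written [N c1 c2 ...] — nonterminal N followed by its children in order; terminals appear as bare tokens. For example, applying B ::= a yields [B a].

[S [A [B a] :: [A [B a] :: [A [B a]]]] & [S [A [B a]]]]

S
A & S
B :: A & S
a :: A & S
a :: B :: A & S
a :: a :: A & S
a :: a :: B & S
a :: a :: a & S
a :: a :: a & A
a :: a :: a & B
a :: a :: a & a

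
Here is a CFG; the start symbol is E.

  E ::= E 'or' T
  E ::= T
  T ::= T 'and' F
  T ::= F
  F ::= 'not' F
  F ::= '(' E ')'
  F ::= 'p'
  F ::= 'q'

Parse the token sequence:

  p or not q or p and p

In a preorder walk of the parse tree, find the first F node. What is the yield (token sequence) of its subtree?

[E [E [E [T [F p]]] or [T [F not [F q]]]] or [T [T [F p]] and [F p]]]

p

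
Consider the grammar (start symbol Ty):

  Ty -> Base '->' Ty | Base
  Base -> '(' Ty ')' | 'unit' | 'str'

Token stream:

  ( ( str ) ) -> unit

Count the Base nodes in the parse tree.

[Ty [Base ( [Ty [Base ( [Ty [Base str]] )]] )] -> [Ty [Base unit]]]

4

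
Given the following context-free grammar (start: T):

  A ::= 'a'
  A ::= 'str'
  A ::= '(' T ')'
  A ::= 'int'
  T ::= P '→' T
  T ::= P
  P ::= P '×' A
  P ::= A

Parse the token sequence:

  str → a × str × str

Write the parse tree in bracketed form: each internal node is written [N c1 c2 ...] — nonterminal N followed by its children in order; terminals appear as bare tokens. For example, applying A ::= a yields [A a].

T
P → T
A → T
str → T
str → P
str → P × A
str → P × A × A
str → A × A × A
str → a × A × A
str → a × str × A
str → a × str × str

[T [P [A str]] → [T [P [P [P [A a]] × [A str]] × [A str]]]]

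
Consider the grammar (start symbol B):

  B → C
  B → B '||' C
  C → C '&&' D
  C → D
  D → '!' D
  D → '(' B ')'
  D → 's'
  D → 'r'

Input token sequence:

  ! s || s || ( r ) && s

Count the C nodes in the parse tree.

5

[B [B [B [C [D ! [D s]]]] || [C [D s]]] || [C [C [D ( [B [C [D r]]] )]] && [D s]]]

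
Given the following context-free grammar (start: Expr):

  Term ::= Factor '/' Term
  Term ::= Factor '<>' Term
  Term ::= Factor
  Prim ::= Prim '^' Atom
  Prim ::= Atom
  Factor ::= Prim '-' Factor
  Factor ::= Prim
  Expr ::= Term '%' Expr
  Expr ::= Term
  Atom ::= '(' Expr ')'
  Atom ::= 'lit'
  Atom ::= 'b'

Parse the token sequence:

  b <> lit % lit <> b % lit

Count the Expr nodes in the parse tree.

3

[Expr [Term [Factor [Prim [Atom b]]] <> [Term [Factor [Prim [Atom lit]]]]] % [Expr [Term [Factor [Prim [Atom lit]]] <> [Term [Factor [Prim [Atom b]]]]] % [Expr [Term [Factor [Prim [Atom lit]]]]]]]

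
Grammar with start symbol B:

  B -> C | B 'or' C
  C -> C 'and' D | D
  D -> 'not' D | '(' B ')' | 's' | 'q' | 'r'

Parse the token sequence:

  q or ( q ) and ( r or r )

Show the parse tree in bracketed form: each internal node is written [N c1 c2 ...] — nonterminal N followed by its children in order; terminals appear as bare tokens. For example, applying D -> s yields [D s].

B
B or C
C or C
D or C
q or C
q or C and D
q or D and D
q or ( B ) and D
q or ( C ) and D
q or ( D ) and D
q or ( q ) and D
q or ( q ) and ( B )
q or ( q ) and ( B or C )
q or ( q ) and ( C or C )
q or ( q ) and ( D or C )
q or ( q ) and ( r or C )
q or ( q ) and ( r or D )
q or ( q ) and ( r or r )

[B [B [C [D q]]] or [C [C [D ( [B [C [D q]]] )]] and [D ( [B [B [C [D r]]] or [C [D r]]] )]]]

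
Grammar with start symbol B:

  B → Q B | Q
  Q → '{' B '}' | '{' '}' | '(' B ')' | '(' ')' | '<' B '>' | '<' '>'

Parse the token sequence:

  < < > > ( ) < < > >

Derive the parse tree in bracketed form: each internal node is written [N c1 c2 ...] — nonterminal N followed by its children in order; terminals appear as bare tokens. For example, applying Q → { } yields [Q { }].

[B [Q < [B [Q < >]] >] [B [Q ( )] [B [Q < [B [Q < >]] >]]]]

B
Q B
< B > B
< Q > B
< < > > B
< < > > Q B
< < > > ( ) B
< < > > ( ) Q
< < > > ( ) < B >
< < > > ( ) < Q >
< < > > ( ) < < > >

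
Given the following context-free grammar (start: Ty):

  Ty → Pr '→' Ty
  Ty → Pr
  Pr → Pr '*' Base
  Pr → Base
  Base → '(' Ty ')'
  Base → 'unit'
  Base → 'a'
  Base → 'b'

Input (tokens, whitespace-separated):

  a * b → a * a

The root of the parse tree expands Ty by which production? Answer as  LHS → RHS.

Ty → Pr '→' Ty

[Ty [Pr [Pr [Base a]] * [Base b]] → [Ty [Pr [Pr [Base a]] * [Base a]]]]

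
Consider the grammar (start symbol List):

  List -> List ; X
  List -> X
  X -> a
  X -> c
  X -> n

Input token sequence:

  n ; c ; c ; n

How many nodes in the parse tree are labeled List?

[List [List [List [List [X n]] ; [X c]] ; [X c]] ; [X n]]

4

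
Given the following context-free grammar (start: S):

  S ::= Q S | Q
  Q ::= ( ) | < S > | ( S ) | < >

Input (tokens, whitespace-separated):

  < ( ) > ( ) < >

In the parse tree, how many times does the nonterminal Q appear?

[S [Q < [S [Q ( )]] >] [S [Q ( )] [S [Q < >]]]]

4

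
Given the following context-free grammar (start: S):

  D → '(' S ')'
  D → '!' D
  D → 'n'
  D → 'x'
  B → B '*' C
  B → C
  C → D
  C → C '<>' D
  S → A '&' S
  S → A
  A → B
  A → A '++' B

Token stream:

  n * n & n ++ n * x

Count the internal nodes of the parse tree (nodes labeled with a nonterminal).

20

[S [A [B [B [C [D n]]] * [C [D n]]]] & [S [A [A [B [C [D n]]]] ++ [B [B [C [D n]]] * [C [D x]]]]]]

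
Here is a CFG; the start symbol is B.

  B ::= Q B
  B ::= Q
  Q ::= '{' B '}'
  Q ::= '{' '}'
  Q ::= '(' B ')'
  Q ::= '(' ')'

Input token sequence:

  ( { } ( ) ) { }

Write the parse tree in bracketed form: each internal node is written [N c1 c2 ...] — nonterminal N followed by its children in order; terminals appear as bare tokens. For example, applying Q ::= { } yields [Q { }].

[B [Q ( [B [Q { }] [B [Q ( )]]] )] [B [Q { }]]]

B
Q B
( B ) B
( Q B ) B
( { } B ) B
( { } Q ) B
( { } ( ) ) B
( { } ( ) ) Q
( { } ( ) ) { }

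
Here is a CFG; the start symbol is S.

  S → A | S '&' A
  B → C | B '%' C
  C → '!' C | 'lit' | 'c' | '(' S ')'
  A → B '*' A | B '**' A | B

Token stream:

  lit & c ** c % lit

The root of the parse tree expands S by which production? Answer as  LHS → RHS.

S → S '&' A

[S [S [A [B [C lit]]]] & [A [B [C c]] ** [A [B [B [C c]] % [C lit]]]]]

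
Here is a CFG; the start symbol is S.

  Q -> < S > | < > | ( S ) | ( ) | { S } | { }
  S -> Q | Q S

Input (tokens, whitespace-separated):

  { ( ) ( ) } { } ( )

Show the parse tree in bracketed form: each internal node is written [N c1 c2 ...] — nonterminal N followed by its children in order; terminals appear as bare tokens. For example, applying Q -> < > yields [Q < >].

S
Q S
{ S } S
{ Q S } S
{ ( ) S } S
{ ( ) Q } S
{ ( ) ( ) } S
{ ( ) ( ) } Q S
{ ( ) ( ) } { } S
{ ( ) ( ) } { } Q
{ ( ) ( ) } { } ( )

[S [Q { [S [Q ( )] [S [Q ( )]]] }] [S [Q { }] [S [Q ( )]]]]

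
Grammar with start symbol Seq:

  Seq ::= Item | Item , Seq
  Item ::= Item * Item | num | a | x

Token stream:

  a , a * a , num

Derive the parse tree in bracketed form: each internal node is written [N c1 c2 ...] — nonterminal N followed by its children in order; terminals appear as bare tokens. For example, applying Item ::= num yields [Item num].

[Seq [Item a] , [Seq [Item [Item a] * [Item a]] , [Seq [Item num]]]]

Seq
Item , Seq
a , Seq
a , Item , Seq
a , Item * Item , Seq
a , a * Item , Seq
a , a * a , Seq
a , a * a , Item
a , a * a , num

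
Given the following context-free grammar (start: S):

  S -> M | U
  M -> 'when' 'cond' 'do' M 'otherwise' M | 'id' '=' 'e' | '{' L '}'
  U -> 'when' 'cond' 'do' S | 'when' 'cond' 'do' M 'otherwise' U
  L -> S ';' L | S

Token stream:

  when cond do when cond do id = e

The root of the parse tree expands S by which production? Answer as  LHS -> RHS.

[S [U when cond do [S [U when cond do [S [M id = e]]]]]]

S -> U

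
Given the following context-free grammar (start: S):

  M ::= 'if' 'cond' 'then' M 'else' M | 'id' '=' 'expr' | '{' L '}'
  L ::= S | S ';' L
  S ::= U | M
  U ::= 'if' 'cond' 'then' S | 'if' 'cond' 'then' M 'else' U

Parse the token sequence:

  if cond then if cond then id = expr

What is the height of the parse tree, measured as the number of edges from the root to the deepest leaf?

6

[S [U if cond then [S [U if cond then [S [M id = expr]]]]]]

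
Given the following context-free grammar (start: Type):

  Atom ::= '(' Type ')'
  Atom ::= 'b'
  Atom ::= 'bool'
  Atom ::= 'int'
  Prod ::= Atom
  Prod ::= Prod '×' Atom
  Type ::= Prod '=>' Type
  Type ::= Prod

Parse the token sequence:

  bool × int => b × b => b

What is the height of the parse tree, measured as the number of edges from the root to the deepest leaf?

[Type [Prod [Prod [Atom bool]] × [Atom int]] => [Type [Prod [Prod [Atom b]] × [Atom b]] => [Type [Prod [Atom b]]]]]

5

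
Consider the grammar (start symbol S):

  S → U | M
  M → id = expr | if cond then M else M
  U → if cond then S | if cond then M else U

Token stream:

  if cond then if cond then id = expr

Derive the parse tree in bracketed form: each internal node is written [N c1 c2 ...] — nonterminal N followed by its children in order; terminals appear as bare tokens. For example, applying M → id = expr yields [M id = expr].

S
U
if cond then S
if cond then U
if cond then if cond then S
if cond then if cond then M
if cond then if cond then id = expr

[S [U if cond then [S [U if cond then [S [M id = expr]]]]]]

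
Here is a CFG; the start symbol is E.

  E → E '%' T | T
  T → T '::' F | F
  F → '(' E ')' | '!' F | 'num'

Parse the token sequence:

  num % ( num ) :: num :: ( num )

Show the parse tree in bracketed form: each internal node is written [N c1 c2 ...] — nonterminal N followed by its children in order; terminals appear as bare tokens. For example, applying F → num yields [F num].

[E [E [T [F num]]] % [T [T [T [F ( [E [T [F num]]] )]] :: [F num]] :: [F ( [E [T [F num]]] )]]]

E
E % T
T % T
F % T
num % T
num % T :: F
num % T :: F :: F
num % F :: F :: F
num % ( E ) :: F :: F
num % ( T ) :: F :: F
num % ( F ) :: F :: F
num % ( num ) :: F :: F
num % ( num ) :: num :: F
num % ( num ) :: num :: ( E )
num % ( num ) :: num :: ( T )
num % ( num ) :: num :: ( F )
num % ( num ) :: num :: ( num )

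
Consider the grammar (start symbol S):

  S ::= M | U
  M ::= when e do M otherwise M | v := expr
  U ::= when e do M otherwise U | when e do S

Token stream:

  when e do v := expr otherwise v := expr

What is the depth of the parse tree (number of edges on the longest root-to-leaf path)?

[S [M when e do [M v := expr] otherwise [M v := expr]]]

3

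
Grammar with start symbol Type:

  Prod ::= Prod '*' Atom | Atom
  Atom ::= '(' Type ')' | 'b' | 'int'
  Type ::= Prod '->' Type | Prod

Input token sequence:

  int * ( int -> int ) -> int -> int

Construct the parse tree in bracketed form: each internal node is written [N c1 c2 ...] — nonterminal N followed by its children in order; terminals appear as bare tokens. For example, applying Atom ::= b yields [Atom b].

Type
Prod -> Type
Prod * Atom -> Type
Atom * Atom -> Type
int * Atom -> Type
int * ( Type ) -> Type
int * ( Prod -> Type ) -> Type
int * ( Atom -> Type ) -> Type
int * ( int -> Type ) -> Type
int * ( int -> Prod ) -> Type
int * ( int -> Atom ) -> Type
int * ( int -> int ) -> Type
int * ( int -> int ) -> Prod -> Type
int * ( int -> int ) -> Atom -> Type
int * ( int -> int ) -> int -> Type
int * ( int -> int ) -> int -> Prod
int * ( int -> int ) -> int -> Atom
int * ( int -> int ) -> int -> int

[Type [Prod [Prod [Atom int]] * [Atom ( [Type [Prod [Atom int]] -> [Type [Prod [Atom int]]]] )]] -> [Type [Prod [Atom int]] -> [Type [Prod [Atom int]]]]]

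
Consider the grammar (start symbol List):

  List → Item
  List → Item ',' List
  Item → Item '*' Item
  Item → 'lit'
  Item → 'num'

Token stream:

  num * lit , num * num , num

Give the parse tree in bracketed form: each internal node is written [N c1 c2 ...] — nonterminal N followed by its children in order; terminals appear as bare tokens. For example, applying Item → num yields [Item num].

[List [Item [Item num] * [Item lit]] , [List [Item [Item num] * [Item num]] , [List [Item num]]]]

List
Item , List
Item * Item , List
num * Item , List
num * lit , List
num * lit , Item , List
num * lit , Item * Item , List
num * lit , num * Item , List
num * lit , num * num , List
num * lit , num * num , Item
num * lit , num * num , num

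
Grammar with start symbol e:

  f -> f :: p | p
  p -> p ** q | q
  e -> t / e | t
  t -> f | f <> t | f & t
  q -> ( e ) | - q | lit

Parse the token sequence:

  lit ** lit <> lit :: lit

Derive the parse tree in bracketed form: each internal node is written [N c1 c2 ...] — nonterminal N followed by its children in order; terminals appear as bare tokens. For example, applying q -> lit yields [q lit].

[e [t [f [p [p [q lit]] ** [q lit]]] <> [t [f [f [p [q lit]]] :: [p [q lit]]]]]]

e
t
f <> t
p <> t
p ** q <> t
q ** q <> t
lit ** q <> t
lit ** lit <> t
lit ** lit <> f
lit ** lit <> f :: p
lit ** lit <> p :: p
lit ** lit <> q :: p
lit ** lit <> lit :: p
lit ** lit <> lit :: q
lit ** lit <> lit :: lit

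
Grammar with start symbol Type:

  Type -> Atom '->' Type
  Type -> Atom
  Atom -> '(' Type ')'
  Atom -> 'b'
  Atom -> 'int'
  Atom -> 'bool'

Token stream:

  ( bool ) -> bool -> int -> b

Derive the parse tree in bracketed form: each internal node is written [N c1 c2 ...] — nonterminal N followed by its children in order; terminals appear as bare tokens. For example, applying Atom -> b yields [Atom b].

[Type [Atom ( [Type [Atom bool]] )] -> [Type [Atom bool] -> [Type [Atom int] -> [Type [Atom b]]]]]

Type
Atom -> Type
( Type ) -> Type
( Atom ) -> Type
( bool ) -> Type
( bool ) -> Atom -> Type
( bool ) -> bool -> Type
( bool ) -> bool -> Atom -> Type
( bool ) -> bool -> int -> Type
( bool ) -> bool -> int -> Atom
( bool ) -> bool -> int -> b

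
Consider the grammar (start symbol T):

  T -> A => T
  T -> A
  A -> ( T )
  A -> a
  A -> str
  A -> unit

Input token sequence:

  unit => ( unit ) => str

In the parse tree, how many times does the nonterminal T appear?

[T [A unit] => [T [A ( [T [A unit]] )] => [T [A str]]]]

4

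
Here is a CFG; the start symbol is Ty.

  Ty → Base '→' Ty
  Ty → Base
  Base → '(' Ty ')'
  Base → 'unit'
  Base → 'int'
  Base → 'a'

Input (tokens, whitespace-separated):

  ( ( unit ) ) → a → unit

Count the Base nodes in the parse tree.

[Ty [Base ( [Ty [Base ( [Ty [Base unit]] )]] )] → [Ty [Base a] → [Ty [Base unit]]]]

5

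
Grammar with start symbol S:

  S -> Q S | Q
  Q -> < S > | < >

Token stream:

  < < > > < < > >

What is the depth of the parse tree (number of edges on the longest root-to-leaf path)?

[S [Q < [S [Q < >]] >] [S [Q < [S [Q < >]] >]]]

5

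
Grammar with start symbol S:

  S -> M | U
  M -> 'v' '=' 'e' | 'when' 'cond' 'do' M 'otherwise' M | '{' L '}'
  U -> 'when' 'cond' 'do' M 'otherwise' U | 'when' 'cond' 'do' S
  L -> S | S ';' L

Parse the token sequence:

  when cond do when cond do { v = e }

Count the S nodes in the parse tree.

4

[S [U when cond do [S [U when cond do [S [M { [L [S [M v = e]]] }]]]]]]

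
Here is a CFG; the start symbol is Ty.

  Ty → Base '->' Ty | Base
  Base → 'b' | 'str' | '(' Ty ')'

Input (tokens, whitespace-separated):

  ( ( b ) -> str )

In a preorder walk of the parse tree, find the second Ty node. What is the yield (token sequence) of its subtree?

( b ) -> str

[Ty [Base ( [Ty [Base ( [Ty [Base b]] )] -> [Ty [Base str]]] )]]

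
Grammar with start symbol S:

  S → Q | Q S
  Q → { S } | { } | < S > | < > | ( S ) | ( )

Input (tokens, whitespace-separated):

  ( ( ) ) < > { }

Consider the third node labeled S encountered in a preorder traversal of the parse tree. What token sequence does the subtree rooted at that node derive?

< > { }

[S [Q ( [S [Q ( )]] )] [S [Q < >] [S [Q { }]]]]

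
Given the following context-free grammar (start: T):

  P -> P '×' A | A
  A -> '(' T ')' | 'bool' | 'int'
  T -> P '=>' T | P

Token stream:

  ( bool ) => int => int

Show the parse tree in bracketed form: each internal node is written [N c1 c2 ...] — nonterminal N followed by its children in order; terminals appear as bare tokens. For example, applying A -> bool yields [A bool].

[T [P [A ( [T [P [A bool]]] )]] => [T [P [A int]] => [T [P [A int]]]]]

T
P => T
A => T
( T ) => T
( P ) => T
( A ) => T
( bool ) => T
( bool ) => P => T
( bool ) => A => T
( bool ) => int => T
( bool ) => int => P
( bool ) => int => A
( bool ) => int => int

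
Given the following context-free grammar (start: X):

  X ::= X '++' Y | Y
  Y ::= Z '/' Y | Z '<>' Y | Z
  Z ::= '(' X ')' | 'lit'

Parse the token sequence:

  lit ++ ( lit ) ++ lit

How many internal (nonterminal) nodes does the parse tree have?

12

[X [X [X [Y [Z lit]]] ++ [Y [Z ( [X [Y [Z lit]]] )]]] ++ [Y [Z lit]]]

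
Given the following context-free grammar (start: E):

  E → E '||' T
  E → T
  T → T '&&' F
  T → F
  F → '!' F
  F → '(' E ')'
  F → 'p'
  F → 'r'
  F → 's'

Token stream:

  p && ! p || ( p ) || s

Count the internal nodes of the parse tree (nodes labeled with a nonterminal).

[E [E [E [T [T [F p]] && [F ! [F p]]]] || [T [F ( [E [T [F p]]] )]]] || [T [F s]]]

15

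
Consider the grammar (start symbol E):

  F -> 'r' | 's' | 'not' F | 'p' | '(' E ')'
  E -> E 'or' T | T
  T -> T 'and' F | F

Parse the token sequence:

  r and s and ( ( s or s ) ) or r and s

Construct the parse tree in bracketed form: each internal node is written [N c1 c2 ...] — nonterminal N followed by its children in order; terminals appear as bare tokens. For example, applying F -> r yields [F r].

E
E or T
T or T
T and F or T
T and F and F or T
F and F and F or T
r and F and F or T
r and s and F or T
r and s and ( E ) or T
r and s and ( T ) or T
r and s and ( F ) or T
r and s and ( ( E ) ) or T
r and s and ( ( E or T ) ) or T
r and s and ( ( T or T ) ) or T
r and s and ( ( F or T ) ) or T
r and s and ( ( s or T ) ) or T
r and s and ( ( s or F ) ) or T
r and s and ( ( s or s ) ) or T
r and s and ( ( s or s ) ) or T and F
r and s and ( ( s or s ) ) or F and F
r and s and ( ( s or s ) ) or r and F
r and s and ( ( s or s ) ) or r and s

[E [E [T [T [T [F r]] and [F s]] and [F ( [E [T [F ( [E [E [T [F s]]] or [T [F s]]] )]]] )]]] or [T [T [F r]] and [F s]]]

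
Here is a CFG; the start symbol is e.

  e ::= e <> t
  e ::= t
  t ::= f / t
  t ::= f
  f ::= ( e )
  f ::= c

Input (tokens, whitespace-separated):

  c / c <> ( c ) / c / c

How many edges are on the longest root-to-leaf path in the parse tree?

6

[e [e [t [f c] / [t [f c]]]] <> [t [f ( [e [t [f c]]] )] / [t [f c] / [t [f c]]]]]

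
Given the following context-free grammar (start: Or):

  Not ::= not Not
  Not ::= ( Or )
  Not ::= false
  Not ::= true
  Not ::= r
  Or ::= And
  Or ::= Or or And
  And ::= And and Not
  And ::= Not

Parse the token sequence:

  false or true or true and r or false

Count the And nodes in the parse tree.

5

[Or [Or [Or [Or [And [Not false]]] or [And [Not true]]] or [And [And [Not true]] and [Not r]]] or [And [Not false]]]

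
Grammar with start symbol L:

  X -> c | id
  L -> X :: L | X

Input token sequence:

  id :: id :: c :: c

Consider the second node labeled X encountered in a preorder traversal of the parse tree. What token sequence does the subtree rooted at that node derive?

[L [X id] :: [L [X id] :: [L [X c] :: [L [X c]]]]]

id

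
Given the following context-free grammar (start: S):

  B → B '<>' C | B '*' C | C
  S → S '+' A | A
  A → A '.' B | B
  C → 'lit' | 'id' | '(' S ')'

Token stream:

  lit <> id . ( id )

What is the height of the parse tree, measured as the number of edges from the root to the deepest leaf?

[S [A [A [B [B [C lit]] <> [C id]]] . [B [C ( [S [A [B [C id]]]] )]]]]

8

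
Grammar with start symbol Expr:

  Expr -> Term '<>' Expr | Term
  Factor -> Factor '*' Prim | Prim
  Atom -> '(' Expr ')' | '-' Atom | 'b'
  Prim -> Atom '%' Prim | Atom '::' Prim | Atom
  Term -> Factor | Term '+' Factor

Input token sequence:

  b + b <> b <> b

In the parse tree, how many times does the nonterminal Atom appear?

4

[Expr [Term [Term [Factor [Prim [Atom b]]]] + [Factor [Prim [Atom b]]]] <> [Expr [Term [Factor [Prim [Atom b]]]] <> [Expr [Term [Factor [Prim [Atom b]]]]]]]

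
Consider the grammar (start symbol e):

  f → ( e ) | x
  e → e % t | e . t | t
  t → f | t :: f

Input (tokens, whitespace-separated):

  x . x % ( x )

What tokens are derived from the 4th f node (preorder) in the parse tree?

x

[e [e [e [t [f x]]] . [t [f x]]] % [t [f ( [e [t [f x]]] )]]]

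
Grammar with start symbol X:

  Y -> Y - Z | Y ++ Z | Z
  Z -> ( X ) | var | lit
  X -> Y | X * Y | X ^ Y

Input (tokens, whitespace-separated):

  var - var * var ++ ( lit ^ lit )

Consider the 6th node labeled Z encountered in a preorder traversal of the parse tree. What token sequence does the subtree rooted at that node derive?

lit

[X [X [Y [Y [Z var]] - [Z var]]] * [Y [Y [Z var]] ++ [Z ( [X [X [Y [Z lit]]] ^ [Y [Z lit]]] )]]]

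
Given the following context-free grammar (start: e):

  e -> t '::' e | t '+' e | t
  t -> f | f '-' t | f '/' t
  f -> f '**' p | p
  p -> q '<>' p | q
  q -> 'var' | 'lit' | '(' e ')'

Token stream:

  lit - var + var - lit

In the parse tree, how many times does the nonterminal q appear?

[e [t [f [p [q lit]]] - [t [f [p [q var]]]]] + [e [t [f [p [q var]]] - [t [f [p [q lit]]]]]]]

4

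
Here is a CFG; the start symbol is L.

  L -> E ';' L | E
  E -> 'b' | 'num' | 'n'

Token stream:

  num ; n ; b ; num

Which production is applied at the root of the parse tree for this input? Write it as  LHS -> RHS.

[L [E num] ; [L [E n] ; [L [E b] ; [L [E num]]]]]

L -> E ';' L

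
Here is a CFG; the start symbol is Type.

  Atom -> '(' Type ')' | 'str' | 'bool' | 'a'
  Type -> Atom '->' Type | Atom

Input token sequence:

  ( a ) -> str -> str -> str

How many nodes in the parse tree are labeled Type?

5

[Type [Atom ( [Type [Atom a]] )] -> [Type [Atom str] -> [Type [Atom str] -> [Type [Atom str]]]]]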